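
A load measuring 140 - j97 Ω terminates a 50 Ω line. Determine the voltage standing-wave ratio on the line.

VSWR ≈ 4.27

Γ = (Z_L − Z_0)/(Z_L + Z_0) = (90 − j97)/(190 − j97)
|Γ| = 132/213 = 0.62
VSWR = (1 + |Γ|)/(1 − |Γ|) = 1.62/0.38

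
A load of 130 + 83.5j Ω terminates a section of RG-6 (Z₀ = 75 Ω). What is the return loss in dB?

RL ≈ 6.9 dB

Γ = (55 + j83.5)/(205 + j83.5), |Γ| = 0.452
RL = −20·log₁₀|Γ| = −20·log₁₀(0.452)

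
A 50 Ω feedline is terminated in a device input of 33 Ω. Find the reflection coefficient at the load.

Γ = -0.205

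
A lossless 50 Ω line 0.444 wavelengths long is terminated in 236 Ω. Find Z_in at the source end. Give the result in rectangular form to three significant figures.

βl = 2π × 0.444 = 160°
tan(βl) = tan(160°) = -0.367
Z_in = Z_0·(Z_L + jZ_0·tanβl)/(Z_0 + jZ_L·tanβl)
     = 50·(236 − j18.4)/(50 − j86.6)

Z_in ≈ 66.9 + j97.6 Ω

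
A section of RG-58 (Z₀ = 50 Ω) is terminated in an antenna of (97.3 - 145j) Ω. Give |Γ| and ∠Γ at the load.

Γ ≈ 0.738 ∠ -27.4°

Γ = (Z_L − Z_0)/(Z_L + Z_0) = (47.3 − j145)/(147.3 − j145)
|Γ| = 153/207 = 0.738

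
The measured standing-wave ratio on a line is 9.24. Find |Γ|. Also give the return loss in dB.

|Γ| ≈ 0.805; return loss ≈ 1.89 dB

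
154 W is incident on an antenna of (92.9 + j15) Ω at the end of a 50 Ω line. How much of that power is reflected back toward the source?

P_reflected ≈ 15.4 W

|Γ| = |(42.9 + j15)/(142.9 + j15)| = 0.316
|Γ|² = 0.1
P_refl = |Γ|²·P_inc = 15.4 W, P_del = (1 − |Γ|²)·P_inc = 139 W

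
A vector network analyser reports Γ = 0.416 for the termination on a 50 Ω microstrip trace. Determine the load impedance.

Z_L ≈ 121 Ω

Z_L = Z_0·(1 + Γ)/(1 − Γ) = 50·(1.42)/(0.584)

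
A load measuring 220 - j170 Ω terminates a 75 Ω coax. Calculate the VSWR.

VSWR ≈ 4.82

Γ = (Z_L − Z_0)/(Z_L + Z_0) = (145 − j170)/(295 − j170)
|Γ| = 223/340 = 0.656
VSWR = (1 + |Γ|)/(1 − |Γ|) = 1.66/0.344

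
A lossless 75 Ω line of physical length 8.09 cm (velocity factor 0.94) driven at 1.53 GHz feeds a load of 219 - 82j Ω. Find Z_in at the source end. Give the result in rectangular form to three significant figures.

λ = v/f = 0.94·c / 1.53 GHz = 0.184 m
βl = 2π·l/λ = 2π × 0.439 = 158°
tan(βl) = tan(158°) = -0.404
Z_in = Z_0·(Z_L + jZ_0·tanβl)/(Z_0 + jZ_L·tanβl)
     = 75·(219 − j112)/(41.9 − j88.4)

Z_in ≈ 150 + j115 Ω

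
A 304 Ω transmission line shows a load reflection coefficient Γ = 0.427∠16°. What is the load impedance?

Z_L = Z_0·(1 + Γ)/(1 − Γ) = 304·(1.41 + j0.118)/(0.59 − j0.118)

Z_L ≈ 688 + j198 Ω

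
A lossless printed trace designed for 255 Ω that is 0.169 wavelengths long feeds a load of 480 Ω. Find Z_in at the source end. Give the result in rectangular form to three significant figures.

βl = 2π × 0.169 = 60.8°
tan(βl) = tan(60.8°) = 1.79
Z_in = Z_0·(Z_L + jZ_0·tanβl)/(Z_0 + jZ_L·tanβl)
     = 255·(480 + j457)/(255 + j860)

Z_in ≈ 163 − j93.9 Ω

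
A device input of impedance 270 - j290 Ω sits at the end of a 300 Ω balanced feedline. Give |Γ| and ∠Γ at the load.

Γ ≈ 0.456 ∠ -68.9°

Γ = (Z_L − Z_0)/(Z_L + Z_0) = (-30 − j290)/(570 − j290)
|Γ| = 292/640 = 0.456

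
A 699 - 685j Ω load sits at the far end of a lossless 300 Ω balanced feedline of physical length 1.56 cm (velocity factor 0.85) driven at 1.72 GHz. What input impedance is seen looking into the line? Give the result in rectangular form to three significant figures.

Z_in ≈ 102 − j229 Ω

λ = v/f = 0.85·c / 1.72 GHz = 0.148 m
βl = 2π·l/λ = 2π × 0.105 = 37.9°
tan(βl) = tan(37.9°) = 0.778
Z_in = Z_0·(Z_L + jZ_0·tanβl)/(Z_0 + jZ_L·tanβl)
     = 300·(699 − j452)/(833 + j544)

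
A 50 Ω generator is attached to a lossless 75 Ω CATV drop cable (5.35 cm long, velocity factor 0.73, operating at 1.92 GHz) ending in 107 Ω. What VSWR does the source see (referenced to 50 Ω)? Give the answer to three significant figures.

λ = v/f = 0.73·c / 1.92 GHz = 0.114 m
βl = 2π·l/λ = 2π × 0.469 = 169°
tan(βl) = -0.197
Z_in = Z_0·(Z_L + jZ_0·tanβl)/(Z_0 + jZ_L·tanβl) = 103 + j14.2 Ω
Γ_s = (Z_in − Z_s)/(Z_in + Z_s) = (53 + j14.2)/(153 + j14.2), |Γ_s| = 0.357
VSWR = (1 + |Γ_s|)/(1 − |Γ_s|)

VSWR ≈ 2.11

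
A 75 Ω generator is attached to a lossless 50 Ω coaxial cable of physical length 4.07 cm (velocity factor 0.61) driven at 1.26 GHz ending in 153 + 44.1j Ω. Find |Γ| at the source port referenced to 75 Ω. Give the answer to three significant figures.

|Γ| ≈ 0.666

λ = v/f = 0.61·c / 1.26 GHz = 0.145 m
βl = 2π·l/λ = 2π × 0.28 = 101°
tan(βl) = -5.2
Z_in = Z_0·(Z_L + jZ_0·tanβl)/(Z_0 + jZ_L·tanβl) = 15.1 + j4.32 Ω
Γ_s = (Z_in − Z_s)/(Z_in + Z_s) = (-59.9 + j4.32)/(90.1 + j4.32), |Γ_s| = 0.666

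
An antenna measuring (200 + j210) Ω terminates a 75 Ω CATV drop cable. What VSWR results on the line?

VSWR ≈ 5.81

Γ = (Z_L − Z_0)/(Z_L + Z_0) = (125 + j210)/(275 + j210)
|Γ| = 244/346 = 0.706
VSWR = (1 + |Γ|)/(1 − |Γ|) = 1.71/0.294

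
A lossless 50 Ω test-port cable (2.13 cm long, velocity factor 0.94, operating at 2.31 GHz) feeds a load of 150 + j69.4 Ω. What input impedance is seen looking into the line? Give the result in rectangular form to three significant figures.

Z_in ≈ 19.4 − j31.3 Ω

λ = v/f = 0.94·c / 2.31 GHz = 0.122 m
βl = 2π·l/λ = 2π × 0.174 = 62.8°
tan(βl) = tan(62.8°) = 1.95
Z_in = Z_0·(Z_L + jZ_0·tanβl)/(Z_0 + jZ_L·tanβl)
     = 50·(150 + j167)/(-85.1 + j292)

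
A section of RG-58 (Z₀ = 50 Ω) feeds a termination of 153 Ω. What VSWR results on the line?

VSWR ≈ 3.06

For a purely resistive load, VSWR = R_L/Z_0 or Z_0/R_L (whichever > 1) = 153/50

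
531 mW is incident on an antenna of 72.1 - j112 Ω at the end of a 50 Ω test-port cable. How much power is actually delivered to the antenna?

|Γ| = |(22.1 − j112)/(122.1 − j112)| = 0.689
|Γ|² = 0.475
P_refl = |Γ|²·P_inc = 252 mW, P_del = (1 − |Γ|²)·P_inc = 279 mW

P_delivered ≈ 279 mW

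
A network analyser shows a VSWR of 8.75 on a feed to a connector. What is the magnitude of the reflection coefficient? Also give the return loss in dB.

|Γ| ≈ 0.795; return loss ≈ 1.99 dB

|Γ| = (S − 1)/(S + 1) = (8.75 − 1)/(8.75 + 1) = 7.75/9.75
RL = −20·log₁₀|Γ| = −20·log₁₀(0.795)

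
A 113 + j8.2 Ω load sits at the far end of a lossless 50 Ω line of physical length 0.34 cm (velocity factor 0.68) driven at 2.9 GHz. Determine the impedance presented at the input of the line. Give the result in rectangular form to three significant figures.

Z_in ≈ 88.5 − j40.9 Ω

λ = v/f = 0.68·c / 2.9 GHz = 0.0703 m
βl = 2π·l/λ = 2π × 0.0483 = 17.4°
tan(βl) = tan(17.4°) = 0.313
Z_in = Z_0·(Z_L + jZ_0·tanβl)/(Z_0 + jZ_L·tanβl)
     = 50·(113 + j23.9)/(47.4 + j35.4)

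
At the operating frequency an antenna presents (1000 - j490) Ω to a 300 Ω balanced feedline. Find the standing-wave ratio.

VSWR ≈ 4.2

Γ = (Z_L − Z_0)/(Z_L + Z_0) = (700 − j490)/(1300 − j490)
|Γ| = 854/1390 = 0.615
VSWR = (1 + |Γ|)/(1 − |Γ|) = 1.62/0.385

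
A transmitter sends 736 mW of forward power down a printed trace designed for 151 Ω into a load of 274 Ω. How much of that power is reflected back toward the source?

P_reflected ≈ 61.6 mW

Γ = (274 − 151)/(274 + 151) = 0.289
|Γ|² = 0.0838
P_refl = |Γ|²·P_inc = 61.6 mW, P_del = (1 − |Γ|²)·P_inc = 674 mW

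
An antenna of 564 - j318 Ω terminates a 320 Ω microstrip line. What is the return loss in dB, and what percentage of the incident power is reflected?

Γ = (244 − j318)/(884 − j318), |Γ| = 0.427
RL = −20·log₁₀(0.427) = 7.4 dB
P_refl/P_inc = |Γ|² = 0.182

RL ≈ 7.4 dB; 18.2% of incident power reflected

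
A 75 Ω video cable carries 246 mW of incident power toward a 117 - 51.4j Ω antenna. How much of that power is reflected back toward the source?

P_reflected ≈ 27.4 mW

|Γ| = |(42 − j51.4)/(192 − j51.4)| = 0.334
|Γ|² = 0.112
P_refl = |Γ|²·P_inc = 27.4 mW, P_del = (1 − |Γ|²)·P_inc = 219 mW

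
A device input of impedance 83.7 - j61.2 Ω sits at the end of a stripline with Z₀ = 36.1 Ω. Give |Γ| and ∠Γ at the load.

Γ ≈ 0.576 ∠ -25.1°

Γ = (Z_L − Z_0)/(Z_L + Z_0) = (47.6 − j61.2)/(119.8 − j61.2)
|Γ| = 77.5/135 = 0.576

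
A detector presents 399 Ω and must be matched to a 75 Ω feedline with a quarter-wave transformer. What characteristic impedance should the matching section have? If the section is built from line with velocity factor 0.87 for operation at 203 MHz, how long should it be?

Z_qwt ≈ 173 Ω; length ≈ 32.1 cm

Z_qwt = √(Z_0·R_L) = √(75 × 399) = √29920
λ = 0.87·c/f = 1.29 m, so l = λ/4 = 0.321 m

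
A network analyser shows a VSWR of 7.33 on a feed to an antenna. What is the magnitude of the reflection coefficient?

|Γ| ≈ 0.76

|Γ| = (S − 1)/(S + 1) = (7.33 − 1)/(7.33 + 1) = 6.33/8.33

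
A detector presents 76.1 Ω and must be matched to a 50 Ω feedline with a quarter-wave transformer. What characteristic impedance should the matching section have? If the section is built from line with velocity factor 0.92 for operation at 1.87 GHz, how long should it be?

Z_qwt ≈ 61.7 Ω; length ≈ 3.69 cm

Z_qwt = √(Z_0·R_L) = √(50 × 76.1) = √3805
λ = 0.92·c/f = 0.148 m, so l = λ/4 = 0.0369 m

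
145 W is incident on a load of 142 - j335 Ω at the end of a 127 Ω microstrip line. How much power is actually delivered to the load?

P_delivered ≈ 56.7 W

|Γ| = |(15 − j335)/(269 − j335)| = 0.781
|Γ|² = 0.609
P_refl = |Γ|²·P_inc = 88.3 W, P_del = (1 − |Γ|²)·P_inc = 56.7 W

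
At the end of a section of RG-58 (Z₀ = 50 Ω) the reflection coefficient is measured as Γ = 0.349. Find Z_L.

Z_L = Z_0·(1 + Γ)/(1 − Γ) = 50·(1.35)/(0.651)

Z_L ≈ 104 Ω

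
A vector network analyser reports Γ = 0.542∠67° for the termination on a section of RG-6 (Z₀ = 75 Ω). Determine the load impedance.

Z_L = Z_0·(1 + Γ)/(1 − Γ) = 75·(1.21 + j0.499)/(0.788 − j0.499)

Z_L ≈ 60.9 + j86 Ω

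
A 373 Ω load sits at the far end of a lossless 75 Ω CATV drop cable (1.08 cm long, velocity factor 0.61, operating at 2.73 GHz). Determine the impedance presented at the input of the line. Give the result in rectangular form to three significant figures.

Z_in ≈ 20.6 − j44.3 Ω

λ = v/f = 0.61·c / 2.73 GHz = 0.067 m
βl = 2π·l/λ = 2π × 0.161 = 58°
tan(βl) = tan(58°) = 1.6
Z_in = Z_0·(Z_L + jZ_0·tanβl)/(Z_0 + jZ_L·tanβl)
     = 75·(373 + j120)/(75 + j597)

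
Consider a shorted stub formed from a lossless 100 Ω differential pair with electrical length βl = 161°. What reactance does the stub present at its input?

tan(βl) = -0.344
For a shorted stub, Z_in = jZ_0·tan(βl)

X_in ≈ -34.4 Ω (capacitive)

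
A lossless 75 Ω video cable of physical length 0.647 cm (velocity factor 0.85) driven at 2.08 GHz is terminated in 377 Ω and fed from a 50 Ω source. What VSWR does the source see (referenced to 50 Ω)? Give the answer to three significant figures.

λ = v/f = 0.85·c / 2.08 GHz = 0.123 m
βl = 2π·l/λ = 2π × 0.0528 = 19°
tan(βl) = 0.344
Z_in = Z_0·(Z_L + jZ_0·tanβl)/(Z_0 + jZ_L·tanβl) = 106 − j157 Ω
Γ_s = (Z_in − Z_s)/(Z_in + Z_s) = (55.5 − j157)/(156 − j157), |Γ_s| = 0.753
VSWR = (1 + |Γ_s|)/(1 − |Γ_s|)

VSWR ≈ 7.11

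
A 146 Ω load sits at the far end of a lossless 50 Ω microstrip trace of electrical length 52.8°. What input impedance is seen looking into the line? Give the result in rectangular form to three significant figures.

tan(βl) = tan(52.8°) = 1.32
Z_in = Z_0·(Z_L + jZ_0·tanβl)/(Z_0 + jZ_L·tanβl)
     = 50·(146 + j65.9)/(50 + j192)

Z_in ≈ 25.3 − j31.4 Ω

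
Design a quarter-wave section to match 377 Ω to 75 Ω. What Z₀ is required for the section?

Z_qwt = √(Z_0·R_L) = √(75 × 377) = √28280

Z_qwt ≈ 168 Ω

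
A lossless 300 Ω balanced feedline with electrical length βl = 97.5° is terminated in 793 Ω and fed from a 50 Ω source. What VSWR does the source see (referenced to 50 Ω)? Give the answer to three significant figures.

VSWR ≈ 2.54

tan(βl) = -7.6
Z_in = Z_0·(Z_L + jZ_0·tanβl)/(Z_0 + jZ_L·tanβl) = 115 + j33.8 Ω
Γ_s = (Z_in − Z_s)/(Z_in + Z_s) = (65.2 + j33.8)/(165 + j33.8), |Γ_s| = 0.435
VSWR = (1 + |Γ_s|)/(1 − |Γ_s|)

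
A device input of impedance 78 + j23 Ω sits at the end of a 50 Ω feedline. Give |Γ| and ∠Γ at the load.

Γ ≈ 0.279 ∠ 29.2°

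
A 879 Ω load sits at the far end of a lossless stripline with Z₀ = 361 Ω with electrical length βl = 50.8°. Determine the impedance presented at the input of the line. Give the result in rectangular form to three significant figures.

Z_in ≈ 222 − j220 Ω

tan(βl) = tan(50.8°) = 1.23
Z_in = Z_0·(Z_L + jZ_0·tanβl)/(Z_0 + jZ_L·tanβl)
     = 361·(879 + j443)/(361 + j1080)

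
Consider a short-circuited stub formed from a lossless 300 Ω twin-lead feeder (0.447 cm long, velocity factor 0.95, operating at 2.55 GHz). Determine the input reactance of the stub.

λ = v/f = 0.95·c / 2.55 GHz = 0.112 m
βl = 2π·l/λ = 2π × 0.04 = 14.4°
tan(βl) = 0.257
For a short-circuited stub, Z_in = jZ_0·tan(βl)

X_in ≈ 77 Ω (inductive)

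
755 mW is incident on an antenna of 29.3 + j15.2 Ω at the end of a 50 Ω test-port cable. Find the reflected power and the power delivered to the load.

P_reflected ≈ 76.4 mW; P_delivered ≈ 679 mW

|Γ| = |(-20.7 + j15.2)/(79.3 + j15.2)| = 0.318
|Γ|² = 0.101
P_refl = |Γ|²·P_inc = 76.4 mW, P_del = (1 − |Γ|²)·P_inc = 679 mW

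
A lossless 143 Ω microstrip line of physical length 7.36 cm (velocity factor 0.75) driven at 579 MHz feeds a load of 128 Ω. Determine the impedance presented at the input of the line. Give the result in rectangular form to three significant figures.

Z_in ≈ 154 + j11.8 Ω

λ = v/f = 0.75·c / 579 MHz = 0.389 m
βl = 2π·l/λ = 2π × 0.189 = 68.2°
tan(βl) = tan(68.2°) = 2.5
Z_in = Z_0·(Z_L + jZ_0·tanβl)/(Z_0 + jZ_L·tanβl)
     = 143·(128 + j357)/(143 + j320)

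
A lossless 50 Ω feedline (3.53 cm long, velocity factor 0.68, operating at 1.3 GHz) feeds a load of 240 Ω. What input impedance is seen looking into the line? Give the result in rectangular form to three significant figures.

λ = v/f = 0.68·c / 1.3 GHz = 0.157 m
βl = 2π·l/λ = 2π × 0.225 = 81°
tan(βl) = tan(81°) = 6.3
Z_in = Z_0·(Z_L + jZ_0·tanβl)/(Z_0 + jZ_L·tanβl)
     = 50·(240 + j315)/(50 + j1510)

Z_in ≈ 10.7 − j7.58 Ω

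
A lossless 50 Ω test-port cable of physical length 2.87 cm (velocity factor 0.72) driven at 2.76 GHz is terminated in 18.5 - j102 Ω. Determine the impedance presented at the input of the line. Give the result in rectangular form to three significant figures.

λ = v/f = 0.72·c / 2.76 GHz = 0.0783 m
βl = 2π·l/λ = 2π × 0.367 = 132°
tan(βl) = tan(132°) = -1.11
Z_in = Z_0·(Z_L + jZ_0·tanβl)/(Z_0 + jZ_L·tanβl)
     = 50·(18.5 − j157)/(-63.2 − j20.5)

Z_in ≈ 23.4 + j117 Ω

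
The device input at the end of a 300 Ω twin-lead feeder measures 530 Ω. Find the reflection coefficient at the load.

Γ = (Z_L − Z_0)/(Z_L + Z_0) = (530 − 300)/(530 + 300) = 230/830

Γ = 0.277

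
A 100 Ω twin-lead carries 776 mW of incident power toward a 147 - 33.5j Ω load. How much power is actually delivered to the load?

P_delivered ≈ 734 mW

|Γ| = |(47 − j33.5)/(247 − j33.5)| = 0.232
|Γ|² = 0.0536
P_refl = |Γ|²·P_inc = 41.6 mW, P_del = (1 − |Γ|²)·P_inc = 734 mW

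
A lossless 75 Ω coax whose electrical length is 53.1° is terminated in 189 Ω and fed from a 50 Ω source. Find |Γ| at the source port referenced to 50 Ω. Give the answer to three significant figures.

tan(βl) = 1.33
Z_in = Z_0·(Z_L + jZ_0·tanβl)/(Z_0 + jZ_L·tanβl) = 42.7 − j43.6 Ω
Γ_s = (Z_in − Z_s)/(Z_in + Z_s) = (-7.25 − j43.6)/(92.7 − j43.6), |Γ_s| = 0.431

|Γ| ≈ 0.431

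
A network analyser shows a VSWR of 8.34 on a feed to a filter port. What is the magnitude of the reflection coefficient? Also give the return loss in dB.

|Γ| ≈ 0.786; return loss ≈ 2.09 dB

|Γ| = (S − 1)/(S + 1) = (8.34 − 1)/(8.34 + 1) = 7.34/9.34
RL = −20·log₁₀|Γ| = −20·log₁₀(0.786)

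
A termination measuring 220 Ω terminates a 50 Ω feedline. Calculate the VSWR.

For a purely resistive load, VSWR = R_L/Z_0 or Z_0/R_L (whichever > 1) = 220/50

VSWR ≈ 4.4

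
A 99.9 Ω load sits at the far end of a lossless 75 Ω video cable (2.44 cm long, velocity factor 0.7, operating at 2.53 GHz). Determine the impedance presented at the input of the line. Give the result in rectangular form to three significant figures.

Z_in ≈ 58.2 + j8.88 Ω

λ = v/f = 0.7·c / 2.53 GHz = 0.083 m
βl = 2π·l/λ = 2π × 0.294 = 106°
tan(βl) = tan(106°) = -3.53
Z_in = Z_0·(Z_L + jZ_0·tanβl)/(Z_0 + jZ_L·tanβl)
     = 75·(99.9 − j265)/(75 − j352)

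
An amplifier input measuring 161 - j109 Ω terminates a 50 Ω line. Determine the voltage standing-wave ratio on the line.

VSWR ≈ 4.8

Γ = (Z_L − Z_0)/(Z_L + Z_0) = (111 − j109)/(211 − j109)
|Γ| = 156/237 = 0.655
VSWR = (1 + |Γ|)/(1 − |Γ|) = 1.66/0.345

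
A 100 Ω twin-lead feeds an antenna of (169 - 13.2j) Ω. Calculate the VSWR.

Γ = (Z_L − Z_0)/(Z_L + Z_0) = (69 − j13.2)/(269 − j13.2)
|Γ| = 70.3/269 = 0.261
VSWR = (1 + |Γ|)/(1 − |Γ|) = 1.26/0.739

VSWR ≈ 1.71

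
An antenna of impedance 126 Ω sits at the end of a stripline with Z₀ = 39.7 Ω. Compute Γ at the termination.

Γ = 0.521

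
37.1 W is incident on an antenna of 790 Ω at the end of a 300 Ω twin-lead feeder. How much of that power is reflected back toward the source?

P_reflected ≈ 7.5 W

Γ = (790 − 300)/(790 + 300) = 0.45
|Γ|² = 0.202
P_refl = |Γ|²·P_inc = 7.5 W, P_del = (1 − |Γ|²)·P_inc = 29.6 W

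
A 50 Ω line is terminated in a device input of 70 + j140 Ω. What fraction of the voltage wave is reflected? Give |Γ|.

Γ = (Z_L − Z_0)/(Z_L + Z_0) = (20 + j140)/(120 + j140)
|Γ| = 141/184

|Γ| ≈ 0.767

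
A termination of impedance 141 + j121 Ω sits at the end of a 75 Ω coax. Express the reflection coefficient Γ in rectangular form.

Γ ≈ 0.471 + j0.296

Γ = (Z_L − Z_0)/(Z_L + Z_0) = (66 + j121)/(216 + j121)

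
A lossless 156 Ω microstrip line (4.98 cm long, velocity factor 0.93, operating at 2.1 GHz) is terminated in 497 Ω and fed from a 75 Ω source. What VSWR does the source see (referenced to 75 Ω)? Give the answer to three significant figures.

λ = v/f = 0.93·c / 2.1 GHz = 0.133 m
βl = 2π·l/λ = 2π × 0.375 = 135°
tan(βl) = -1
Z_in = Z_0·(Z_L + jZ_0·tanβl)/(Z_0 + jZ_L·tanβl) = 89 + j128 Ω
Γ_s = (Z_in − Z_s)/(Z_in + Z_s) = (14 + j128)/(164 + j128), |Γ_s| = 0.618
VSWR = (1 + |Γ_s|)/(1 − |Γ_s|)

VSWR ≈ 4.24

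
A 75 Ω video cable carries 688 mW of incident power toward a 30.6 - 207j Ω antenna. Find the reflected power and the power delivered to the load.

|Γ| = |(-44.4 − j207)/(105.6 − j207)| = 0.911
|Γ|² = 0.83
P_refl = |Γ|²·P_inc = 571 mW, P_del = (1 − |Γ|²)·P_inc = 117 mW

P_reflected ≈ 571 mW; P_delivered ≈ 117 mW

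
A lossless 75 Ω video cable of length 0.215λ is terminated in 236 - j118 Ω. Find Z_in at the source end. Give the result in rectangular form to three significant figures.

βl = 2π × 0.215 = 77.4°
tan(βl) = tan(77.4°) = 4.47
Z_in = Z_0·(Z_L + jZ_0·tanβl)/(Z_0 + jZ_L·tanβl)
     = 75·(236 + j218)/(603 + j1060)

Z_in ≈ 18.9 − j5.99 Ω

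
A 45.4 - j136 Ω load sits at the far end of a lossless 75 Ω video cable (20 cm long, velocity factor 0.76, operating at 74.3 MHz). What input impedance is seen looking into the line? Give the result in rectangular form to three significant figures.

λ = v/f = 0.76·c / 74.3 MHz = 3.07 m
βl = 2π·l/λ = 2π × 0.0652 = 23.5°
tan(βl) = tan(23.5°) = 0.434
Z_in = Z_0·(Z_L + jZ_0·tanβl)/(Z_0 + jZ_L·tanβl)
     = 75·(45.4 − j103)/(134 + j19.7)

Z_in ≈ 16.5 − j60.3 Ω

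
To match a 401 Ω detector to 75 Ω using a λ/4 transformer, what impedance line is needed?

Z_qwt = √(Z_0·R_L) = √(75 × 401) = √30080

Z_qwt ≈ 173 Ω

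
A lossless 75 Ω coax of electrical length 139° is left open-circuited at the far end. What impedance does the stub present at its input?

tan(βl) = -0.869
For an open-circuited stub, Z_in = −jZ_0·cot(βl) = −jZ_0/tan(βl)

Z_in ≈ +j86.3 Ω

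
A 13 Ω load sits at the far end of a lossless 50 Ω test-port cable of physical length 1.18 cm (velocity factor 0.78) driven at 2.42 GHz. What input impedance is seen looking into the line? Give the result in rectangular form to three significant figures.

Z_in ≈ 23.6 + j42.3 Ω

λ = v/f = 0.78·c / 2.42 GHz = 0.0967 m
βl = 2π·l/λ = 2π × 0.122 = 43.9°
tan(βl) = tan(43.9°) = 0.963
Z_in = Z_0·(Z_L + jZ_0·tanβl)/(Z_0 + jZ_L·tanβl)
     = 50·(13 + j48.2)/(50 + j12.5)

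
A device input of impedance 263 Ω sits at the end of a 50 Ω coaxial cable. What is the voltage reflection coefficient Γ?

Γ = 0.681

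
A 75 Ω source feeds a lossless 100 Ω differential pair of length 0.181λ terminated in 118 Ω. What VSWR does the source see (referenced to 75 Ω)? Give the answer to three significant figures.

βl = 2π × 0.181 = 65.2°
tan(βl) = 2.16
Z_in = Z_0·(Z_L + jZ_0·tanβl)/(Z_0 + jZ_L·tanβl) = 89.2 − j11.3 Ω
Γ_s = (Z_in − Z_s)/(Z_in + Z_s) = (14.2 − j11.3)/(164 − j11.3), |Γ_s| = 0.11
VSWR = (1 + |Γ_s|)/(1 − |Γ_s|)

VSWR ≈ 1.25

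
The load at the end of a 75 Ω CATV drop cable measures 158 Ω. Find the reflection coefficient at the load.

Γ = 0.356

Γ = (Z_L − Z_0)/(Z_L + Z_0) = (158 − 75)/(158 + 75) = 83/233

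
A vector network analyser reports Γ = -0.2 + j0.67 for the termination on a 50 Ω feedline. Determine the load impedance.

Z_L = Z_0·(1 + Γ)/(1 − Γ) = 50·(0.8 + j0.67)/(1.2 − j0.67)

Z_L ≈ 13.5 + j35.5 Ω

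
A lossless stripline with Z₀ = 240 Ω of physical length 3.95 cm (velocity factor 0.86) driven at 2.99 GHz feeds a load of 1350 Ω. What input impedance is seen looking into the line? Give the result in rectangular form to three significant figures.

λ = v/f = 0.86·c / 2.99 GHz = 0.0863 m
βl = 2π·l/λ = 2π × 0.458 = 165°
tan(βl) = tan(165°) = -0.272
Z_in = Z_0·(Z_L + jZ_0·tanβl)/(Z_0 + jZ_L·tanβl)
     = 240·(1350 − j65.2)/(240 − j367)

Z_in ≈ 435 + j599 Ω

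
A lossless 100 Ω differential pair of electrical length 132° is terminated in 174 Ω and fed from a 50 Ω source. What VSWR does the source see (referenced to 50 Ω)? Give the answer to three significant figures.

VSWR ≈ 2.38

tan(βl) = -1.11
Z_in = Z_0·(Z_L + jZ_0·tanβl)/(Z_0 + jZ_L·tanβl) = 82.1 + j47.6 Ω
Γ_s = (Z_in − Z_s)/(Z_in + Z_s) = (32.1 + j47.6)/(132 + j47.6), |Γ_s| = 0.409
VSWR = (1 + |Γ_s|)/(1 − |Γ_s|)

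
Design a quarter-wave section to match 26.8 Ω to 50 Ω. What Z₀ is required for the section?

Z_qwt = √(Z_0·R_L) = √(50 × 26.8) = √1340

Z_qwt ≈ 36.6 Ω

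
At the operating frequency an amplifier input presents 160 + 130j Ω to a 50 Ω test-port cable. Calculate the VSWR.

Γ = (Z_L − Z_0)/(Z_L + Z_0) = (110 + j130)/(210 + j130)
|Γ| = 170/247 = 0.689
VSWR = (1 + |Γ|)/(1 − |Γ|) = 1.69/0.311

VSWR ≈ 5.44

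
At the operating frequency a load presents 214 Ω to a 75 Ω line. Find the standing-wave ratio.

VSWR ≈ 2.85

Γ = (214 − 75)/(214 + 75) = 0.481
VSWR = (1 + 0.481)/(1 − 0.481)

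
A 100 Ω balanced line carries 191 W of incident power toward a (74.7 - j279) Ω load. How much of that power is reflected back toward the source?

|Γ| = |(-25.3 − j279)/(174.7 − j279)| = 0.851
|Γ|² = 0.724
P_refl = |Γ|²·P_inc = 138 W, P_del = (1 − |Γ|²)·P_inc = 52.7 W

P_reflected ≈ 138 W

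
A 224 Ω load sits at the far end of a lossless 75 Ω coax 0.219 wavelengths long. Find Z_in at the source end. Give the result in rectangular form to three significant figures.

Z_in ≈ 26 − j13.1 Ω

βl = 2π × 0.219 = 78.8°
tan(βl) = tan(78.8°) = 5.07
Z_in = Z_0·(Z_L + jZ_0·tanβl)/(Z_0 + jZ_L·tanβl)
     = 75·(224 + j380)/(75 + j1140)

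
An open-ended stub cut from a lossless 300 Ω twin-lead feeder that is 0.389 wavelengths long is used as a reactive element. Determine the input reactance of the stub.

βl = 2π × 0.389 = 140°
tan(βl) = -0.838
For an open-ended stub, Z_in = −jZ_0·cot(βl) = −jZ_0/tan(βl)

X_in ≈ 358 Ω (inductive)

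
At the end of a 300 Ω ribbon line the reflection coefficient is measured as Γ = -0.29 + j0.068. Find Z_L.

Z_L ≈ 164 + j24.4 Ω

Z_L = Z_0·(1 + Γ)/(1 − Γ) = 300·(0.71 + j0.068)/(1.29 − j0.068)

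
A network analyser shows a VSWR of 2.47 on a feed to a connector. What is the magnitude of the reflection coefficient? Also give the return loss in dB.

|Γ| ≈ 0.424; return loss ≈ 7.46 dB

|Γ| = (S − 1)/(S + 1) = (2.47 − 1)/(2.47 + 1) = 1.47/3.47
RL = −20·log₁₀|Γ| = −20·log₁₀(0.424)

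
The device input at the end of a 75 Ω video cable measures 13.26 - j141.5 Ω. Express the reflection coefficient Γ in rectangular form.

Γ = (Z_L − Z_0)/(Z_L + Z_0) = (-61.74 − j141.5)/(88.26 − j141.5)

Γ ≈ 0.524 − j0.763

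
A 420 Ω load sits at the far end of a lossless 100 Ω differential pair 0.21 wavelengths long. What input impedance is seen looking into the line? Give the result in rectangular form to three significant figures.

βl = 2π × 0.21 = 75.6°
tan(βl) = tan(75.6°) = 3.89
Z_in = Z_0·(Z_L + jZ_0·tanβl)/(Z_0 + jZ_L·tanβl)
     = 100·(420 + j389)/(100 + j1640)

Z_in ≈ 25.3 − j24.1 Ω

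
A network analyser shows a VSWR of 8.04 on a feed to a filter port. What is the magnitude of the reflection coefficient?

|Γ| ≈ 0.779

|Γ| = (S − 1)/(S + 1) = (8.04 − 1)/(8.04 + 1) = 7.04/9.04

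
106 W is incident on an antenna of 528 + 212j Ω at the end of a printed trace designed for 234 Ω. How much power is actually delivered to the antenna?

|Γ| = |(294 + j212)/(762 + j212)| = 0.458
|Γ|² = 0.21
P_refl = |Γ|²·P_inc = 22.3 W, P_del = (1 − |Γ|²)·P_inc = 83.7 W

P_delivered ≈ 83.7 W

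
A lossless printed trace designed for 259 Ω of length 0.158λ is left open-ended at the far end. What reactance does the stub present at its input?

X_in ≈ -169 Ω (capacitive)

βl = 2π × 0.158 = 56.9°
tan(βl) = 1.53
For an open-ended stub, Z_in = −jZ_0·cot(βl) = −jZ_0/tan(βl)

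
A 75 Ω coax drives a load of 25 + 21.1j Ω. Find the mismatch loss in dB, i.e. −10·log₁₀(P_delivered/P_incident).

Γ = (-50 + j21.1)/(100 + j21.1), |Γ| = 0.531
|Γ|² = 0.282, so P_del/P_inc = 1 − |Γ|² = 0.718
ML = −10·log₁₀(1 − |Γ|²)

mismatch loss ≈ 1.44 dB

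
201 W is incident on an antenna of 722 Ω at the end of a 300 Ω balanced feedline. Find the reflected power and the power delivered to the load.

Γ = (722 − 300)/(722 + 300) = 0.413
|Γ|² = 0.17
P_refl = |Γ|²·P_inc = 34.3 W, P_del = (1 − |Γ|²)·P_inc = 167 W

P_reflected ≈ 34.3 W; P_delivered ≈ 167 W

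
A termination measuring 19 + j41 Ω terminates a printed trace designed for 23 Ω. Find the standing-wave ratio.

VSWR ≈ 5.71

Γ = (Z_L − Z_0)/(Z_L + Z_0) = (-4 + j41)/(42 + j41)
|Γ| = 41.2/58.7 = 0.702
VSWR = (1 + |Γ|)/(1 − |Γ|) = 1.7/0.298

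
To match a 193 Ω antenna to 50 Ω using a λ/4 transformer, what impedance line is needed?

Z_qwt ≈ 98.2 Ω

Z_qwt = √(Z_0·R_L) = √(50 × 193) = √9650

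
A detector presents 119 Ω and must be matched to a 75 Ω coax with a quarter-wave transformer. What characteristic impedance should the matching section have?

Z_qwt = √(Z_0·R_L) = √(75 × 119) = √8925

Z_qwt ≈ 94.5 Ω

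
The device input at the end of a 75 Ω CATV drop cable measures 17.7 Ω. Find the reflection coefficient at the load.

Γ = -0.618

Γ = (Z_L − Z_0)/(Z_L + Z_0) = (17.7 − 75)/(17.7 + 75) = -57.3/92.7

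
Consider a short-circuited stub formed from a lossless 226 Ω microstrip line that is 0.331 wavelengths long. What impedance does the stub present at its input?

Z_in ≈ −j405 Ω

βl = 2π × 0.331 = 119°
tan(βl) = -1.79
For a short-circuited stub, Z_in = jZ_0·tan(βl)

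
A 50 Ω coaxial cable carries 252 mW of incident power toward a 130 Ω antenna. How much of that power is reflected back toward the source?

Γ = (130 − 50)/(130 + 50) = 0.444
|Γ|² = 0.198
P_refl = |Γ|²·P_inc = 49.8 mW, P_del = (1 − |Γ|²)·P_inc = 202 mW

P_reflected ≈ 49.8 mW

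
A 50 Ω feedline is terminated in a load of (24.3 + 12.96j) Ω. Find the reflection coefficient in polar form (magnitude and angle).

Γ = (Z_L − Z_0)/(Z_L + Z_0) = (-25.7 + j12.96)/(74.3 + j12.96)
|Γ| = 28.8/75.4 = 0.382

Γ ≈ 0.382 ∠ 143°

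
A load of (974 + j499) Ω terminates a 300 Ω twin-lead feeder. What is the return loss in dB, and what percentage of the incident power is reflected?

Γ = (674 + j499)/(1274 + j499), |Γ| = 0.613
RL = −20·log₁₀(0.613) = 4.25 dB
P_refl/P_inc = |Γ|² = 0.376

RL ≈ 4.25 dB; 37.6% of incident power reflected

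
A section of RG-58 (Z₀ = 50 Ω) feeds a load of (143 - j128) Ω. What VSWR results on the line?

VSWR ≈ 5.31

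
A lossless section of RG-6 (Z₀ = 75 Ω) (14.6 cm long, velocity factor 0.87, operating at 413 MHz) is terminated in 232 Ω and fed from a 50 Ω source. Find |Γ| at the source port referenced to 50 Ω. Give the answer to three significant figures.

λ = v/f = 0.87·c / 413 MHz = 0.632 m
βl = 2π·l/λ = 2π × 0.231 = 83.2°
tan(βl) = 8.35
Z_in = Z_0·(Z_L + jZ_0·tanβl)/(Z_0 + jZ_L·tanβl) = 24.6 − j8.03 Ω
Γ_s = (Z_in − Z_s)/(Z_in + Z_s) = (-25.4 − j8.03)/(74.6 − j8.03), |Γ_s| = 0.356

|Γ| ≈ 0.356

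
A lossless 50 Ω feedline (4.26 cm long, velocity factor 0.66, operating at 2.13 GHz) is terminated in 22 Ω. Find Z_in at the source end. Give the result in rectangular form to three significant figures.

λ = v/f = 0.66·c / 2.13 GHz = 0.093 m
βl = 2π·l/λ = 2π × 0.458 = 165°
tan(βl) = tan(165°) = -0.268
Z_in = Z_0·(Z_L + jZ_0·tanβl)/(Z_0 + jZ_L·tanβl)
     = 50·(22 − j13.4)/(50 − j5.9)

Z_in ≈ 23.3 − j10.7 Ω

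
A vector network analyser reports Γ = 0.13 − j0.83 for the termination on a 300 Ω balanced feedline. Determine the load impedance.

Z_L ≈ 61 − j344 Ω

Z_L = Z_0·(1 + Γ)/(1 − Γ) = 300·(1.13 − j0.83)/(0.87 + j0.83)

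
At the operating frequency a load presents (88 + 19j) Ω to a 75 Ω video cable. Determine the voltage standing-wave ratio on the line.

VSWR ≈ 1.33

Γ = (Z_L − Z_0)/(Z_L + Z_0) = (13 + j19)/(163 + j19)
|Γ| = 23/164 = 0.14
VSWR = (1 + |Γ|)/(1 − |Γ|) = 1.14/0.86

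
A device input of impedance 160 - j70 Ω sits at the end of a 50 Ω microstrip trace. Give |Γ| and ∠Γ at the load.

Γ ≈ 0.589 ∠ -14°

Γ = (Z_L − Z_0)/(Z_L + Z_0) = (110 − j70)/(210 − j70)
|Γ| = 130/221 = 0.589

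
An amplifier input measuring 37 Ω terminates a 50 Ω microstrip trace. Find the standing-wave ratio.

For a purely resistive load, VSWR = R_L/Z_0 or Z_0/R_L (whichever > 1) = 50/37

VSWR ≈ 1.35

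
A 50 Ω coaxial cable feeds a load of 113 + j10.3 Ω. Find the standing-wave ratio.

Γ = (Z_L − Z_0)/(Z_L + Z_0) = (63 + j10.3)/(163 + j10.3)
|Γ| = 63.8/163 = 0.391
VSWR = (1 + |Γ|)/(1 − |Γ|) = 1.39/0.609

VSWR ≈ 2.28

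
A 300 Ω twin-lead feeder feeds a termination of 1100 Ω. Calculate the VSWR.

VSWR ≈ 3.67

For a purely resistive load, VSWR = R_L/Z_0 or Z_0/R_L (whichever > 1) = 1100/300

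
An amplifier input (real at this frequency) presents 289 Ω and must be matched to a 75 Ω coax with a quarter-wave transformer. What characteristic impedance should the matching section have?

Z_qwt ≈ 147 Ω

Z_qwt = √(Z_0·R_L) = √(75 × 289) = √21680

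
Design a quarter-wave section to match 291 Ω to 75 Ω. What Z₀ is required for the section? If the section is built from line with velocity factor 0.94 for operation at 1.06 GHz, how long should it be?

Z_qwt ≈ 148 Ω; length ≈ 6.65 cm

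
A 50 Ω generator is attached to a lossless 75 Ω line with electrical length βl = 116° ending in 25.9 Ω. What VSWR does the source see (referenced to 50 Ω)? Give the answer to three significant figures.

tan(βl) = -2.05
Z_in = Z_0·(Z_L + jZ_0·tanβl)/(Z_0 + jZ_L·tanβl) = 89.8 − j90.2 Ω
Γ_s = (Z_in − Z_s)/(Z_in + Z_s) = (39.8 − j90.2)/(140 − j90.2), |Γ_s| = 0.593
VSWR = (1 + |Γ_s|)/(1 − |Γ_s|)

VSWR ≈ 3.91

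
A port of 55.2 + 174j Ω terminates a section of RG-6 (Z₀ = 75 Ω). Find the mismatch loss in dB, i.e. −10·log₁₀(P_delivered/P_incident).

mismatch loss ≈ 4.55 dB

Γ = (-19.8 + j174)/(130.2 + j174), |Γ| = 0.806
|Γ|² = 0.649, so P_del/P_inc = 1 − |Γ|² = 0.351
ML = −10·log₁₀(1 − |Γ|²)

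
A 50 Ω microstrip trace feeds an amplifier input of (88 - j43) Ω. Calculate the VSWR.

Γ = (Z_L − Z_0)/(Z_L + Z_0) = (38 − j43)/(138 − j43)
|Γ| = 57.4/145 = 0.397
VSWR = (1 + |Γ|)/(1 − |Γ|) = 1.4/0.603

VSWR ≈ 2.32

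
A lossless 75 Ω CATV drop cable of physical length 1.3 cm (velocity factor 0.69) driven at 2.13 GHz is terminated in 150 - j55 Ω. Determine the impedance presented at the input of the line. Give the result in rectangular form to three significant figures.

Z_in ≈ 40.6 − j34.1 Ω

λ = v/f = 0.69·c / 2.13 GHz = 0.0972 m
βl = 2π·l/λ = 2π × 0.134 = 48.2°
tan(βl) = tan(48.2°) = 1.12
Z_in = Z_0·(Z_L + jZ_0·tanβl)/(Z_0 + jZ_L·tanβl)
     = 75·(150 + j28.8)/(136 + j168)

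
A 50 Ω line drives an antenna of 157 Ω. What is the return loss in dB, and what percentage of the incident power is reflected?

RL ≈ 5.73 dB; 26.7% of incident power reflected

Γ = (157 − 50)/(157 + 50) = 0.517
RL = −20·log₁₀(0.517) = 5.73 dB
P_refl/P_inc = |Γ|² = 0.267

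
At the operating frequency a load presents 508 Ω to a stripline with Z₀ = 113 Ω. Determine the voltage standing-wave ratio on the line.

Γ = (508 − 113)/(508 + 113) = 0.636
VSWR = (1 + 0.636)/(1 − 0.636)

VSWR ≈ 4.5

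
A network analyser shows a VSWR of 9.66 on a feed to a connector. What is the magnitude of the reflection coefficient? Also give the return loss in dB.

|Γ| = (S − 1)/(S + 1) = (9.66 − 1)/(9.66 + 1) = 8.66/10.7
RL = −20·log₁₀|Γ| = −20·log₁₀(0.812)

|Γ| ≈ 0.812; return loss ≈ 1.8 dB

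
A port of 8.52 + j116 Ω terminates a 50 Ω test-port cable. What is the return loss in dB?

Γ = (-41.48 + j116)/(58.52 + j116), |Γ| = 0.948
RL = −20·log₁₀|Γ| = −20·log₁₀(0.948)

RL ≈ 0.462 dB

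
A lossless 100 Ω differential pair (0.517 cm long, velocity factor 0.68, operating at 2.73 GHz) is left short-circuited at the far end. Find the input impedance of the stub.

λ = v/f = 0.68·c / 2.73 GHz = 0.0747 m
βl = 2π·l/λ = 2π × 0.0692 = 24.9°
tan(βl) = 0.464
For a short-circuited stub, Z_in = jZ_0·tan(βl)

Z_in ≈ +j46.4 Ω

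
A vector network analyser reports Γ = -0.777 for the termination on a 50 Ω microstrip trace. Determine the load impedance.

Z_L = Z_0·(1 + Γ)/(1 − Γ) = 50·(0.223)/(1.78)

Z_L ≈ 6.27 Ω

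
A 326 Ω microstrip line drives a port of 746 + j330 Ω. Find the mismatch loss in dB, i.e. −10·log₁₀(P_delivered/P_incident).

mismatch loss ≈ 1.12 dB

Γ = (420 + j330)/(1072 + j330), |Γ| = 0.476
|Γ|² = 0.227, so P_del/P_inc = 1 − |Γ|² = 0.773
ML = −10·log₁₀(1 − |Γ|²)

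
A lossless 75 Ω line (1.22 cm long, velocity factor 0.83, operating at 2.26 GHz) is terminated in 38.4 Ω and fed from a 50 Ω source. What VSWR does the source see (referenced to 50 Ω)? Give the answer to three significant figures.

λ = v/f = 0.83·c / 2.26 GHz = 0.11 m
βl = 2π·l/λ = 2π × 0.111 = 39.9°
tan(βl) = 0.835
Z_in = Z_0·(Z_L + jZ_0·tanβl)/(Z_0 + jZ_L·tanβl) = 55.1 + j39.1 Ω
Γ_s = (Z_in − Z_s)/(Z_in + Z_s) = (5.1 + j39.1)/(105 + j39.1), |Γ_s| = 0.351
VSWR = (1 + |Γ_s|)/(1 − |Γ_s|)

VSWR ≈ 2.08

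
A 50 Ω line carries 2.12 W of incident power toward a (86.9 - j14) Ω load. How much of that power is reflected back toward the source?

P_reflected ≈ 0.174 W

|Γ| = |(36.9 − j14)/(136.9 − j14)| = 0.287
|Γ|² = 0.0822
P_refl = |Γ|²·P_inc = 0.174 W, P_del = (1 − |Γ|²)·P_inc = 1.95 W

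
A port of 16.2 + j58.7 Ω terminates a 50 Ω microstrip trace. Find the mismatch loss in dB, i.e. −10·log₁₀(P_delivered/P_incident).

mismatch loss ≈ 3.83 dB

Γ = (-33.8 + j58.7)/(66.2 + j58.7), |Γ| = 0.766
|Γ|² = 0.586, so P_del/P_inc = 1 − |Γ|² = 0.414
ML = −10·log₁₀(1 − |Γ|²)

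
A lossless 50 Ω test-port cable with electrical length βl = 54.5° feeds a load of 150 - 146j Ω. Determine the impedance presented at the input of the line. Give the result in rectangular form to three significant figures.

Z_in ≈ 10.2 − j23.3 Ω

tan(βl) = tan(54.5°) = 1.4
Z_in = Z_0·(Z_L + jZ_0·tanβl)/(Z_0 + jZ_L·tanβl)
     = 50·(150 − j75.9)/(255 + j210)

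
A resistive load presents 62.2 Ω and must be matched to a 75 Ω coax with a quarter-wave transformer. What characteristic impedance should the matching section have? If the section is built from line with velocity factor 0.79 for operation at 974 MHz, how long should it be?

Z_qwt = √(Z_0·R_L) = √(75 × 62.2) = √4665
λ = 0.79·c/f = 0.243 m, so l = λ/4 = 0.0608 m

Z_qwt ≈ 68.3 Ω; length ≈ 6.08 cm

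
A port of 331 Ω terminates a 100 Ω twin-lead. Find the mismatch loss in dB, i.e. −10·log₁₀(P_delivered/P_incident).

Γ = (331 − 100)/(331 + 100) = 0.536
|Γ|² = 0.287, so P_del/P_inc = 1 − |Γ|² = 0.713
ML = −10·log₁₀(1 − |Γ|²)

mismatch loss ≈ 1.47 dB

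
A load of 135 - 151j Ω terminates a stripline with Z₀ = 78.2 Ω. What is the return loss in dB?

RL ≈ 4.19 dB

Γ = (56.8 − j151)/(213.2 − j151), |Γ| = 0.618
RL = −20·log₁₀|Γ| = −20·log₁₀(0.618)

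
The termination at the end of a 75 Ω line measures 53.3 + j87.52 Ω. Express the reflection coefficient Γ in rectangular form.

Γ = (Z_L − Z_0)/(Z_L + Z_0) = (-21.7 + j87.52)/(128.3 + j87.52)

Γ ≈ 0.202 + j0.544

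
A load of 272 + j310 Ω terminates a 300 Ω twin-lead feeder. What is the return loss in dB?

RL ≈ 6.4 dB

Γ = (-28 + j310)/(572 + j310), |Γ| = 0.478
RL = −20·log₁₀|Γ| = −20·log₁₀(0.478)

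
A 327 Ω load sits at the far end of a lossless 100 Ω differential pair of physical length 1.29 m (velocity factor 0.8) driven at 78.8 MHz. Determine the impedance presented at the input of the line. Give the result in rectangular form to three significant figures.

Z_in ≈ 107 + j129 Ω

λ = v/f = 0.8·c / 78.8 MHz = 3.05 m
βl = 2π·l/λ = 2π × 0.424 = 152°
tan(βl) = tan(152°) = -0.521
Z_in = Z_0·(Z_L + jZ_0·tanβl)/(Z_0 + jZ_L·tanβl)
     = 100·(327 − j52.1)/(100 − j170)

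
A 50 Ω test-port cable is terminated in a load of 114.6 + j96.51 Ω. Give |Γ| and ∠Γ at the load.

Γ = (Z_L − Z_0)/(Z_L + Z_0) = (64.6 + j96.51)/(164.6 + j96.51)
|Γ| = 116/191 = 0.609

Γ ≈ 0.609 ∠ 25.8°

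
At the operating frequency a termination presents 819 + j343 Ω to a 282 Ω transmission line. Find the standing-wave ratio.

VSWR ≈ 3.47

Γ = (Z_L − Z_0)/(Z_L + Z_0) = (537 + j343)/(1101 + j343)
|Γ| = 637/1150 = 0.553
VSWR = (1 + |Γ|)/(1 − |Γ|) = 1.55/0.447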